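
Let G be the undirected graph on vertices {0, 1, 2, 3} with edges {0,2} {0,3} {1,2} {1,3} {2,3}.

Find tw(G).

A width-2 tree decomposition is:
Bags: B1 = {0, 2, 3}  B2 = {1, 2, 3}
Tree: B1–B2
The largest bag has 3 vertices, giving width 2; this decomposition certifies tw(G) ≤ 2. Conversely, {0, 2, 3} is a clique of size 3, and the vertices of any clique must share a bag in every tree decomposition; so some bag has ≥ 3 vertices and tw(G) ≥ 2. Hence tw(G) = 2 exactly.

2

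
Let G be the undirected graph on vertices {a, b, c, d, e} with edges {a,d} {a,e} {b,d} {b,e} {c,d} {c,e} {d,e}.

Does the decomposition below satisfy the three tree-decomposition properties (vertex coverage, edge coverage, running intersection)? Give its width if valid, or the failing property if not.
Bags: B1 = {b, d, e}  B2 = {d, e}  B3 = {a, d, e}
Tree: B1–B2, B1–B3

No — vertex c appears in no bag.

A tree decomposition must satisfy three properties: every vertex lies in some bag; for every edge, both endpoints lie together in some bag; and for every vertex, the bags containing it form a connected subtree. Here vertex c appears in no bag, so the decomposition is invalid.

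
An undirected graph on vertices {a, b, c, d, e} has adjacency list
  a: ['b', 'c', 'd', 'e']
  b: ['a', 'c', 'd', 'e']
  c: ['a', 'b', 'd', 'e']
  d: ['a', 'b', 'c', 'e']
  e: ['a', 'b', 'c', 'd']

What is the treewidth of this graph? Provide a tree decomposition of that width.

Treewidth 4.
Bags: B1 = {a, b, c, d, e}
Tree: (single bag)

With just one bag of size 5, the width is 5 − 1 = 4, so tw(G) ≤ 4. On the other hand G contains the 5-clique {a, b, c, d, e}. A clique must lie in a single bag of any decomposition, so no decomposition can have width below 4. Hence tw(G) = 4 exactly.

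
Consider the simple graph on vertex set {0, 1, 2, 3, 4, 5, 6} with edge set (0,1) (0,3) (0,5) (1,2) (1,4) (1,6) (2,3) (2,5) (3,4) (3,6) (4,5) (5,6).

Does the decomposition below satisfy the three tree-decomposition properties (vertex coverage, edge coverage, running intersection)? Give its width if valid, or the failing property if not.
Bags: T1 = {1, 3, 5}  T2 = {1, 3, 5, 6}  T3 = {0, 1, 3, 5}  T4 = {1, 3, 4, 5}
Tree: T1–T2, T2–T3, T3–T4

No — vertex 2 appears in no bag.

A tree decomposition must satisfy three properties: every vertex lies in some bag; for every edge, both endpoints lie together in some bag; and for every vertex, the bags containing it form a connected subtree. Here vertex 2 appears in no bag, so the decomposition is invalid.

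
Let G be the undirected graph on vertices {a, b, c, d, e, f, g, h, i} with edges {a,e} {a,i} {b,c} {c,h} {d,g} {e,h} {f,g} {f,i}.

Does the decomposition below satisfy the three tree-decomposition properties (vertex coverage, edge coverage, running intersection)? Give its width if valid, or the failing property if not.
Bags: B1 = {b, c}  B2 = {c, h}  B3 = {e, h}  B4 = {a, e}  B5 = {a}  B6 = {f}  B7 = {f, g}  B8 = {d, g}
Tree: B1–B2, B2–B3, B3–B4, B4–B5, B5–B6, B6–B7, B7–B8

A tree decomposition must satisfy three properties: every vertex lies in some bag; for every edge, both endpoints lie together in some bag; and for every vertex, the bags containing it form a connected subtree. Here vertex i appears in no bag, so the decomposition is invalid.

No — vertex i appears in no bag.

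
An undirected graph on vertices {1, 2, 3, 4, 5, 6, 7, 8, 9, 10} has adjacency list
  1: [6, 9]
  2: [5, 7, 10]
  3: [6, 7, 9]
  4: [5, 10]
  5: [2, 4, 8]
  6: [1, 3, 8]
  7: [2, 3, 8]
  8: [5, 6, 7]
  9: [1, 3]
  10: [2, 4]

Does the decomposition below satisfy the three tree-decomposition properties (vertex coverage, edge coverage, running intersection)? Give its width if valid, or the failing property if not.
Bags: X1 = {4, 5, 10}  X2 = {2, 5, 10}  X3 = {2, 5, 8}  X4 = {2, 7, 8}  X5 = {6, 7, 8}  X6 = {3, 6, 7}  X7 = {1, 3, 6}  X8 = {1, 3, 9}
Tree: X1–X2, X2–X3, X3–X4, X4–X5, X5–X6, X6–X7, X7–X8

Yes; width 2.

Every vertex of G appears in some bag (union = {1, 2, 3, 4, 5, 6, 7, 8, 9, 10}); every edge is covered by a bag; and for each vertex v the set of bags containing v is connected in the bag tree. The decomposition is therefore valid. The largest bag has 3 vertices, so the width is 2.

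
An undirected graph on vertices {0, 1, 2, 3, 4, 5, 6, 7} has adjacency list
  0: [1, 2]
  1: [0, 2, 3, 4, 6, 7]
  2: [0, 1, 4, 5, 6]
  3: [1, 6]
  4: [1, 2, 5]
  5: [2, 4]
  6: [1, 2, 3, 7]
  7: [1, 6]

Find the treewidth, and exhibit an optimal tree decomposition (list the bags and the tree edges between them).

Each bag holds 3 vertices, so the decomposition has width 2, which upper-bounds the treewidth. Conversely, {0, 1, 2} is a clique of size 3, and the vertices of any clique must share a bag in every tree decomposition; so some bag has ≥ 3 vertices and tw(G) ≥ 2. Combining the bounds, tw(G) = 2.

Treewidth 2.
One such decomposition:
Bags: B1 = {1, 2, 4}  B2 = {0, 1, 2}  B3 = {1, 2, 6}  B4 = {1, 6, 7}  B5 = {2, 4, 5}  B6 = {1, 3, 6}
Tree: B1–B2, B2–B3, B3–B4, B1–B5, B4–B6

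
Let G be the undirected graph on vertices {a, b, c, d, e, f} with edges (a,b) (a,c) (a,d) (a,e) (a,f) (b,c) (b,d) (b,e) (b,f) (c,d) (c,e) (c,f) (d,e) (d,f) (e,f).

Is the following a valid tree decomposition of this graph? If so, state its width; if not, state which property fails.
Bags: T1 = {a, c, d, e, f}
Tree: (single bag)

A tree decomposition must satisfy three properties: every vertex lies in some bag; for every edge, both endpoints lie together in some bag; and for every vertex, the bags containing it form a connected subtree. Here vertex b appears in no bag, so the decomposition is invalid.

No — vertex b appears in no bag.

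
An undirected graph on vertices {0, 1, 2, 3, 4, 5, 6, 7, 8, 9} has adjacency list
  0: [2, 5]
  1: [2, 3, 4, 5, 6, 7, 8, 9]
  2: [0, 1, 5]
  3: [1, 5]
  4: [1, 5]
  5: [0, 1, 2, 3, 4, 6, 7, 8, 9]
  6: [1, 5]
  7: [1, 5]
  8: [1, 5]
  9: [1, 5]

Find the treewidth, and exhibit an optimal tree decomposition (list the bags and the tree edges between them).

Each bag holds 3 vertices, so the decomposition has width 2, which upper-bounds the treewidth. Conversely, {0, 2, 5} is a clique of size 3, and the vertices of any clique must share a bag in every tree decomposition; so some bag has ≥ 3 vertices and tw(G) ≥ 2. Therefore the treewidth is 2.

Treewidth 2.
Bags: B1 = {1, 3, 5}  B2 = {1, 2, 5}  B3 = {1, 5, 8}  B4 = {1, 5, 9}  B5 = {1, 5, 7}  B6 = {1, 5, 6}  B7 = {1, 4, 5}  B8 = {0, 2, 5}
Tree: B1–B2, B1–B3, B1–B4, B3–B5, B1–B6, B3–B7, B2–B8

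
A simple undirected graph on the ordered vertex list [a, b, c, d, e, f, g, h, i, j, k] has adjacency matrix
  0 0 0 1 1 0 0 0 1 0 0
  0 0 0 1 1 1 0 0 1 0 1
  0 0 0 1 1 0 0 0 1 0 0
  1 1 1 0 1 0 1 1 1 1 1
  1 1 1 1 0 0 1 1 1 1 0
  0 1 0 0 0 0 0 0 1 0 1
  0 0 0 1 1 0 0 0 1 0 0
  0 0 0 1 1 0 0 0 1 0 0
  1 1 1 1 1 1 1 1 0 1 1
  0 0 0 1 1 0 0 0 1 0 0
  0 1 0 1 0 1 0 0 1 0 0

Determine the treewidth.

3

A width-3 tree decomposition is:
Bags: B1 = {d, e, h, i}  B2 = {b, d, e, i}  B3 = {a, d, e, i}  B4 = {d, e, g, i}  B5 = {d, e, i, j}  B6 = {b, d, i, k}  B7 = {b, f, i, k}  B8 = {c, d, e, i}
Tree: B1–B2, B2–B3, B3–B4, B4–B5, B2–B6, B6–B7, B2–B8
Every bag has size at most 4, so the width is 4 − 1 = 3 and tw(G) ≤ 3. Conversely, {d, e, g, i} is a clique of size 4, and the vertices of any clique must share a bag in every tree decomposition; so some bag has ≥ 4 vertices and tw(G) ≥ 3. Therefore the treewidth is 3.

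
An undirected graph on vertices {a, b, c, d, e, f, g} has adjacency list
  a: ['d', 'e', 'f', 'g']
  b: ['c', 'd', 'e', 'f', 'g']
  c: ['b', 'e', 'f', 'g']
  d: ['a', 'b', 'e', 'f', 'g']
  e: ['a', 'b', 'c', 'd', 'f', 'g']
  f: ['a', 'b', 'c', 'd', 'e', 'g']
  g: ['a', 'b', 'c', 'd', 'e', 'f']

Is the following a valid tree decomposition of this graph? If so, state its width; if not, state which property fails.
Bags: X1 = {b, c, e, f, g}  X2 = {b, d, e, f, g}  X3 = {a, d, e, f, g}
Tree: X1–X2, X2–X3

Vertex coverage: the bags together contain {a, b, c, d, e, f, g}, the full vertex set. Edge coverage: each edge of G has both endpoints in at least one bag. Running intersection: for every vertex, the bags containing it form a connected subtree. All three properties hold, so this is a valid tree decomposition of width max|bag| − 1 = 4, and hence tw(G) ≤ 4.

Yes; width 4.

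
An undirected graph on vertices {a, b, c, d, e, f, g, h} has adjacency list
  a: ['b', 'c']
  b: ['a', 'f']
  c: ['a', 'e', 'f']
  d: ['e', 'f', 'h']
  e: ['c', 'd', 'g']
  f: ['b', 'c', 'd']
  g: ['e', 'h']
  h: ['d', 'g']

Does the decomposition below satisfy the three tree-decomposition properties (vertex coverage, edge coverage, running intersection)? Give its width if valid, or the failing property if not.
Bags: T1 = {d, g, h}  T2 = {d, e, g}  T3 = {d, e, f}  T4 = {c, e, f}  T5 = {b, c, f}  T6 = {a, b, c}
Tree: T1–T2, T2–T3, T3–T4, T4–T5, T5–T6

Checking the three conditions: (i) the bags cover all of {a, b, c, d, e, f, g, h}; (ii) for each edge, some bag contains both endpoints; (iii) the bags containing any fixed vertex form a subtree. All hold, so the decomposition is valid with width 3 − 1 = 2.

Yes; width 2.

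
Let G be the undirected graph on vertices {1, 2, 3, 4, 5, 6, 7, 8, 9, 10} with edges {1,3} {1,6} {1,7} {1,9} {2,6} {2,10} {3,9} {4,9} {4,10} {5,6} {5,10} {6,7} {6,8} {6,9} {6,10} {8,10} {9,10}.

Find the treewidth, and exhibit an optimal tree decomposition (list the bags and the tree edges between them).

Every bag has size at most 3, so the width is 3 − 1 = 2 and tw(G) ≤ 2. On the other hand G contains the 3-clique {1, 3, 9}. A clique must lie in a single bag of any decomposition, so no decomposition can have width below 2. Combining the bounds, tw(G) = 2.

Treewidth 2.
Bags: B1 = {1, 6, 9}  B2 = {6, 9, 10}  B3 = {2, 6, 10}  B4 = {4, 9, 10}  B5 = {1, 3, 9}  B6 = {5, 6, 10}  B7 = {1, 6, 7}  B8 = {6, 8, 10}
Tree: B1–B2, B2–B3, B2–B4, B1–B5, B3–B6, B1–B7, B3–B8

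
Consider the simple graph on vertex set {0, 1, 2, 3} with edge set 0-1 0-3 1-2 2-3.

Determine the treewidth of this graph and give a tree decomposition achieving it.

The largest bag has 3 vertices, giving width 2; this decomposition certifies tw(G) ≤ 2. Since 3–0–1–2–3 is a cycle in G, G is not acyclic. Forests are exactly the graphs of treewidth ≤ 1, so tw(G) ≥ 2. Therefore the treewidth is 2.

Treewidth 2.
One such decomposition:
Bags: B1 = {0, 1, 3}  B2 = {1, 2, 3}
Tree: B1–B2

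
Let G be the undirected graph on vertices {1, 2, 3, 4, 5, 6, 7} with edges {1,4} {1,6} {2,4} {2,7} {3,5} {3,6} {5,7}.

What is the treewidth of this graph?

A width-2 tree decomposition is:
Bags: B1 = {2, 5, 7}  B2 = {2, 3, 5}  B3 = {2, 3, 6}  B4 = {1, 2, 6}  B5 = {1, 2, 4}
Tree: B1–B2, B2–B3, B3–B4, B4–B5
Each bag holds 3 vertices, so the decomposition has width 2, which upper-bounds the treewidth. Since 2–7–5–3–6–1–4–2 is a cycle in G, G is not acyclic. Forests are exactly the graphs of treewidth ≤ 1, so tw(G) ≥ 2. Combining the bounds, tw(G) = 2.

2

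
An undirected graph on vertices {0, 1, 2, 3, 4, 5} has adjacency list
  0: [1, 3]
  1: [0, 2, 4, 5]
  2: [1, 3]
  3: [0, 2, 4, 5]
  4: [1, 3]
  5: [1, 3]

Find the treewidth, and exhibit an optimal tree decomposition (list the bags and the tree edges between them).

Treewidth 2.
One optimal decomposition is:
Bags: B1 = {0, 1, 3}  B2 = {1, 3, 5}  B3 = {1, 2, 3}  B4 = {1, 3, 4}
Tree: B1–B2, B2–B3, B3–B4

Every bag has size at most 3, so the width is 3 − 1 = 2 and tw(G) ≤ 2. Since 0–1–5–3–0 is a cycle in G, G is not acyclic. Forests are exactly the graphs of treewidth ≤ 1, so tw(G) ≥ 2. Combining the bounds, tw(G) = 2.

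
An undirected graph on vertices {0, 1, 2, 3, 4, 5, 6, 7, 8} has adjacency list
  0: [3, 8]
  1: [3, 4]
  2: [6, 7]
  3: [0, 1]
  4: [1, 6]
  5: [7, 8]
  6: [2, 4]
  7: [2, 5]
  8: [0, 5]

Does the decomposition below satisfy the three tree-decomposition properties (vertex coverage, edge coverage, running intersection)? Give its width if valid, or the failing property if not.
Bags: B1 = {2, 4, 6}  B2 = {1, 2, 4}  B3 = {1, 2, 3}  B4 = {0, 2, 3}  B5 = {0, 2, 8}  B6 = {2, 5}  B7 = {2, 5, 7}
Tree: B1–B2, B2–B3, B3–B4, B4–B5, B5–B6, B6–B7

No — edge (8,5) lies in no bag.

A tree decomposition must satisfy three properties: every vertex lies in some bag; for every edge, both endpoints lie together in some bag; and for every vertex, the bags containing it form a connected subtree. Here edge (8,5) lies in no bag, so the decomposition is invalid.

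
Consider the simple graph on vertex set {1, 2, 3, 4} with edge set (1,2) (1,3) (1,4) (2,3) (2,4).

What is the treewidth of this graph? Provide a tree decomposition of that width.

The largest bag has 3 vertices, giving width 2; this decomposition certifies tw(G) ≤ 2. For the lower bound, the 3 vertices {1, 2, 3} are pairwise adjacent, and any tree decomposition puts a clique entirely inside one bag — forcing width ≥ 2. The upper and lower bounds meet at 2, so that is the treewidth.

Treewidth 2.
One optimal decomposition is:
Bags: B1 = {1, 2, 3}  B2 = {1, 2, 4}
Tree: B1–B2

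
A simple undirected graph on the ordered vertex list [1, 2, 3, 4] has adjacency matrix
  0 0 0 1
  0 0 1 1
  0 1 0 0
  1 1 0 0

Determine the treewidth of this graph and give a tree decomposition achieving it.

Treewidth 1.
Bags: B1 = {1, 4}  B2 = {2, 4}  B3 = {2, 3}
Tree: B1–B2, B2–B3

Every bag has size at most 2, so the width is 2 − 1 = 1 and tw(G) ≤ 1. G has an edge, so its treewidth is at least 1. Therefore the treewidth is 1.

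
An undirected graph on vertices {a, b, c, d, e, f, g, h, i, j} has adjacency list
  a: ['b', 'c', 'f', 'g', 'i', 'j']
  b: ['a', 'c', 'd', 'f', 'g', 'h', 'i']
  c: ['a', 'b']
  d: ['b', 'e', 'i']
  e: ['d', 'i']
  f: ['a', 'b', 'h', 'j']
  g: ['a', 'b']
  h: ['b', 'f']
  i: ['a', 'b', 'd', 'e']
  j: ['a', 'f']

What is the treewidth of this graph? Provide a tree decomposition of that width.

Each bag holds 3 vertices, so the decomposition has width 2, which upper-bounds the treewidth. For the lower bound, the 3 vertices {a, f, j} are pairwise adjacent, and any tree decomposition puts a clique entirely inside one bag — forcing width ≥ 2. The upper and lower bounds meet at 2, so that is the treewidth.

Treewidth 2.
One optimal decomposition is:
Bags: B1 = {a, b, i}  B2 = {b, d, i}  B3 = {d, e, i}  B4 = {a, b, f}  B5 = {a, b, g}  B6 = {b, f, h}  B7 = {a, f, j}  B8 = {a, b, c}
Tree: B1–B2, B2–B3, B1–B4, B4–B5, B4–B6, B4–B7, B1–B8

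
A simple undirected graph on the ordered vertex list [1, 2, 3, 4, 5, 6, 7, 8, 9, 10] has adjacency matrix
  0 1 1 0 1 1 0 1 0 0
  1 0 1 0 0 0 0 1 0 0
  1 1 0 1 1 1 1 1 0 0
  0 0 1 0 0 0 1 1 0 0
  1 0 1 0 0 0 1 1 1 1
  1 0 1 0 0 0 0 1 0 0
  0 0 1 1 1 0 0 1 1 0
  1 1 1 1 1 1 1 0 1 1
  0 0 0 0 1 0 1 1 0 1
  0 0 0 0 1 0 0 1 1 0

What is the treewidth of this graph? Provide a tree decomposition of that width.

Treewidth 3.
Bags: B1 = {3, 5, 7, 8}  B2 = {1, 3, 5, 8}  B3 = {1, 2, 3, 8}  B4 = {1, 3, 6, 8}  B5 = {5, 7, 8, 9}  B6 = {5, 8, 9, 10}  B7 = {3, 4, 7, 8}
Tree: B1–B2, B2–B3, B3–B4, B1–B5, B5–B6, B1–B7

Every bag has size at most 4, so the width is 4 − 1 = 3 and tw(G) ≤ 3. For the lower bound, the 4 vertices {5, 8, 9, 10} are pairwise adjacent, and any tree decomposition puts a clique entirely inside one bag — forcing width ≥ 3. Therefore the treewidth is 3.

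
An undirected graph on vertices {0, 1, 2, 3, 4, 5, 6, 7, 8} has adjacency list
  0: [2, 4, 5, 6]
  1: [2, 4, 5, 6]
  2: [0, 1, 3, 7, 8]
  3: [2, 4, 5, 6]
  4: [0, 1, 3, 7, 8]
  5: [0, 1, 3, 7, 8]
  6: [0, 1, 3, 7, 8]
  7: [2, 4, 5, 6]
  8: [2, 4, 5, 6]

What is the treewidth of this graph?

4

A width-4 tree decomposition is:
Bags: B1 = {2, 4, 5, 6, 7}  B2 = {2, 4, 5, 6, 8}  B3 = {2, 3, 4, 5, 6}  B4 = {1, 2, 4, 5, 6}  B5 = {0, 2, 4, 5, 6}
Tree: B1–B2, B2–B3, B3–B4, B4–B5
Every bag has size at most 5, so the width is 5 − 1 = 4 and tw(G) ≤ 4. For the lower bound: the 5 vertex sets {4,7}, {5,8}, {2,3}, {6}, {1} are disjoint, each induces a connected subgraph, and every pair is joined by at least one edge of G. Contracting each set to a single vertex therefore yields K_{5} as a minor, and since treewidth is minor-monotone, tw(G) ≥ tw(K_{5}) = 4. Therefore the treewidth is 4.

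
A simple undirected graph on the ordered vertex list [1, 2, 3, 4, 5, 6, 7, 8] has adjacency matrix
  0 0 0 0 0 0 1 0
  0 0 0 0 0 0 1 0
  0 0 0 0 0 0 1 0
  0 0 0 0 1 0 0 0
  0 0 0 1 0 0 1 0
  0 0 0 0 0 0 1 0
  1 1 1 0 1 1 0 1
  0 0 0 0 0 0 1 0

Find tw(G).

A width-1 tree decomposition is:
Bags: B1 = {3, 7}  B2 = {7, 8}  B3 = {5, 7}  B4 = {1, 7}  B5 = {6, 7}  B6 = {4, 5}  B7 = {2, 7}
Tree: B1–B2, B2–B3, B2–B4, B2–B5, B3–B6, B5–B7
The largest bag has 2 vertices, giving width 1; this decomposition certifies tw(G) ≤ 1. Since G has at least one edge (e.g. 7–3), it is not an edgeless graph, so tw(G) ≥ 1. Hence tw(G) = 1 exactly.

1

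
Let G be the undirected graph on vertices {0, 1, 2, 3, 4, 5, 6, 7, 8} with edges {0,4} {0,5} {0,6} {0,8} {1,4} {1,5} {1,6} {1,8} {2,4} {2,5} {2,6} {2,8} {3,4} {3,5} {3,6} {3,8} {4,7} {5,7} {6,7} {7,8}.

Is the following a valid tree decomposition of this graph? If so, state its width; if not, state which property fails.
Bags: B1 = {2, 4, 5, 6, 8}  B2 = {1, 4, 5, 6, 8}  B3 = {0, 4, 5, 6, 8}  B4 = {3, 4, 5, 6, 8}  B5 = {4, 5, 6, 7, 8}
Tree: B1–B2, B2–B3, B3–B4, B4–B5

Checking the three conditions: (i) the bags cover all of {0, 1, 2, 3, 4, 5, 6, 7, 8}; (ii) for each edge, some bag contains both endpoints; (iii) the bags containing any fixed vertex form a subtree. All hold, so the decomposition is valid with width 5 − 1 = 4.

Yes; width 4.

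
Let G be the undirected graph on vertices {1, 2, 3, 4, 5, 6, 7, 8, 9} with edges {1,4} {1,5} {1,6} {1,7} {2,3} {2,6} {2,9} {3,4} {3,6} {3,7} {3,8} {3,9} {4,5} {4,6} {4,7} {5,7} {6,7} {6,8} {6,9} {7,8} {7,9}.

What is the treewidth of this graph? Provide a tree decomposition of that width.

Treewidth 3.
One optimal decomposition is:
Bags: B1 = {3, 4, 6, 7}  B2 = {3, 6, 7, 9}  B3 = {1, 4, 6, 7}  B4 = {1, 4, 5, 7}  B5 = {3, 6, 7, 8}  B6 = {2, 3, 6, 9}
Tree: B1–B2, B1–B3, B3–B4, B2–B5, B2–B6

Each bag holds 4 vertices, so the decomposition has width 3, which upper-bounds the treewidth. For the lower bound, the 4 vertices {1, 4, 5, 7} are pairwise adjacent, and any tree decomposition puts a clique entirely inside one bag — forcing width ≥ 3. Therefore the treewidth is 3.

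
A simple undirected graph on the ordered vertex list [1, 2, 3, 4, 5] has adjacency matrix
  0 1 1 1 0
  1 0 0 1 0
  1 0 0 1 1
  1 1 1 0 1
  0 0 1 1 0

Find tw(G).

2

A width-2 tree decomposition is:
Bags: B1 = {3, 4, 5}  B2 = {1, 3, 4}  B3 = {1, 2, 4}
Tree: B1–B2, B2–B3
Each bag holds 3 vertices, so the decomposition has width 2, which upper-bounds the treewidth. On the other hand G contains the 3-clique {1, 2, 4}. A clique must lie in a single bag of any decomposition, so no decomposition can have width below 2. Combining the bounds, tw(G) = 2.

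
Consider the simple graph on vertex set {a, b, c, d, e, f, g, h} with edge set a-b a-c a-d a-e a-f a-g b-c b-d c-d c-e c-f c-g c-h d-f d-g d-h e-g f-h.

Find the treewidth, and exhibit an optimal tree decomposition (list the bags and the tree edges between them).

Treewidth 3.
One optimal decomposition is:
Bags: B1 = {a, b, c, d}  B2 = {a, c, d, g}  B3 = {a, c, e, g}  B4 = {a, c, d, f}  B5 = {c, d, f, h}
Tree: B1–B2, B2–B3, B1–B4, B4–B5

The largest bag has 4 vertices, giving width 3; this decomposition certifies tw(G) ≤ 3. For the lower bound, the 4 vertices {c, d, f, h} are pairwise adjacent, and any tree decomposition puts a clique entirely inside one bag — forcing width ≥ 3. The upper and lower bounds meet at 3, so that is the treewidth.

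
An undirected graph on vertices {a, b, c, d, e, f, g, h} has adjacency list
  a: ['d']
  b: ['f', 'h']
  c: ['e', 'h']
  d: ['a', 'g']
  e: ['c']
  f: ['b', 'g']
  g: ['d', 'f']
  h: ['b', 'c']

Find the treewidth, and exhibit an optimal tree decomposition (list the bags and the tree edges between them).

Each bag holds 2 vertices, so the decomposition has width 1, which upper-bounds the treewidth. Any graph with an edge has treewidth ≥ 1, and G has the edge a–d. Therefore the treewidth is 1.

Treewidth 1.
One optimal decomposition is:
Bags: B1 = {a, d}  B2 = {d, g}  B3 = {f, g}  B4 = {b, f}  B5 = {b, h}  B6 = {c, h}  B7 = {c, e}
Tree: B1–B2, B2–B3, B3–B4, B4–B5, B5–B6, B6–B7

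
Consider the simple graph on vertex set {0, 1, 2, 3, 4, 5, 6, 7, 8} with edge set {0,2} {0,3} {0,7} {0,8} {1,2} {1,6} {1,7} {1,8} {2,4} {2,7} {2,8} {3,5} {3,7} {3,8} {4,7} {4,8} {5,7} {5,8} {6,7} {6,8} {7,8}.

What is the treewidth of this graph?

3

A width-3 tree decomposition is:
Bags: B1 = {0, 2, 7, 8}  B2 = {1, 2, 7, 8}  B3 = {1, 6, 7, 8}  B4 = {2, 4, 7, 8}  B5 = {0, 3, 7, 8}  B6 = {3, 5, 7, 8}
Tree: B1–B2, B2–B3, B1–B4, B1–B5, B5–B6
The largest bag has 4 vertices, giving width 3; this decomposition certifies tw(G) ≤ 3. Conversely, {0, 2, 7, 8} is a clique of size 4, and the vertices of any clique must share a bag in every tree decomposition; so some bag has ≥ 4 vertices and tw(G) ≥ 3. The upper and lower bounds meet at 3, so that is the treewidth.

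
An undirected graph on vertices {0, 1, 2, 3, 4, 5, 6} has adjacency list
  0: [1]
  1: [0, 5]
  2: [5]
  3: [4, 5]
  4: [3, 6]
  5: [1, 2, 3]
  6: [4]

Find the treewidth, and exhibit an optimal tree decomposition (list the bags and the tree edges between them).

Treewidth 1.
One optimal decomposition is:
Bags: B1 = {1, 5}  B2 = {3, 5}  B3 = {3, 4}  B4 = {4, 6}  B5 = {2, 5}  B6 = {0, 1}
Tree: B1–B2, B2–B3, B3–B4, B2–B5, B1–B6

Every bag has size at most 2, so the width is 2 − 1 = 1 and tw(G) ≤ 1. G has an edge, so its treewidth is at least 1. Therefore the treewidth is 1.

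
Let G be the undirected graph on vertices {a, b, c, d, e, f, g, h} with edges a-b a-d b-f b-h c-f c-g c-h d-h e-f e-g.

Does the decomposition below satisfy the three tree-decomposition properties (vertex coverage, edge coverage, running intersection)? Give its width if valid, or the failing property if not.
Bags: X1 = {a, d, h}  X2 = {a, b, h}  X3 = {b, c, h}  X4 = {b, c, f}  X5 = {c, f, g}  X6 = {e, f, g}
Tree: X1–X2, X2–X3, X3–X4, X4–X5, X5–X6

Yes; width 2.

Vertex coverage: the bags together contain {a, b, c, d, e, f, g, h}, the full vertex set. Edge coverage: each edge of G has both endpoints in at least one bag. Running intersection: for every vertex, the bags containing it form a connected subtree. All three properties hold, so this is a valid tree decomposition of width max|bag| − 1 = 2, and hence tw(G) ≤ 2.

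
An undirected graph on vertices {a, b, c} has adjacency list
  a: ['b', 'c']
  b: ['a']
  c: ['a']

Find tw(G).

A width-1 tree decomposition is:
Bags: B1 = {a, b}  B2 = {a, c}
Tree: B1–B2
Every bag has size at most 2, so the width is 2 − 1 = 1 and tw(G) ≤ 1. Any graph with an edge has treewidth ≥ 1, and G has the edge b–a. Hence tw(G) = 1 exactly.

1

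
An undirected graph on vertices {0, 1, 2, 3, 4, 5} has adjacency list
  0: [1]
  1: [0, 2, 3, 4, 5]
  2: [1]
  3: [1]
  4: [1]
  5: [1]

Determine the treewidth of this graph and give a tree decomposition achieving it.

Each bag holds 2 vertices, so the decomposition has width 1, which upper-bounds the treewidth. Since G has at least one edge (e.g. 1–2), it is not an edgeless graph, so tw(G) ≥ 1. Therefore the treewidth is 1.

Treewidth 1.
One such decomposition:
Bags: B1 = {1, 2}  B2 = {1, 4}  B3 = {1, 3}  B4 = {1, 5}  B5 = {0, 1}
Tree: B1–B2, B2–B3, B2–B4, B4–B5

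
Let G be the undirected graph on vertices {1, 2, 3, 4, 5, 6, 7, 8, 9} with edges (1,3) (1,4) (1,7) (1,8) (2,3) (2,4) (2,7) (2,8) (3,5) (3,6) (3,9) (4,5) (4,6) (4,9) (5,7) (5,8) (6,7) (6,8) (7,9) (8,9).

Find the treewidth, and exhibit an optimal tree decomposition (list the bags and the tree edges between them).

Treewidth 4.
Bags: B1 = {3, 4, 7, 8, 9}  B2 = {3, 4, 6, 7, 8}  B3 = {3, 4, 5, 7, 8}  B4 = {2, 3, 4, 7, 8}  B5 = {1, 3, 4, 7, 8}
Tree: B1–B2, B2–B3, B3–B4, B4–B5

The largest bag has 5 vertices, giving width 4; this decomposition certifies tw(G) ≤ 4. For the lower bound: the 5 vertex sets {7,9}, {4,6}, {3,5}, {8}, {2} are disjoint, each induces a connected subgraph, and every pair is joined by at least one edge of G. Contracting each set to a single vertex therefore yields K_{5} as a minor, and since treewidth is minor-monotone, tw(G) ≥ tw(K_{5}) = 4. Hence tw(G) = 4 exactly.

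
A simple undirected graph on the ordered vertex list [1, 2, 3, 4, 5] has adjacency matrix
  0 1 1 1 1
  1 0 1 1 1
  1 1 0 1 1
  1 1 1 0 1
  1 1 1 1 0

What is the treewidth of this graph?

4

A width-4 tree decomposition is:
Bags: B1 = {1, 2, 3, 4, 5}
Tree: (single bag)
With just one bag of size 5, the width is 5 − 1 = 4, so tw(G) ≤ 4. For the lower bound, the 5 vertices {1, 2, 3, 4, 5} are pairwise adjacent, and any tree decomposition puts a clique entirely inside one bag — forcing width ≥ 4. Hence tw(G) = 4 exactly.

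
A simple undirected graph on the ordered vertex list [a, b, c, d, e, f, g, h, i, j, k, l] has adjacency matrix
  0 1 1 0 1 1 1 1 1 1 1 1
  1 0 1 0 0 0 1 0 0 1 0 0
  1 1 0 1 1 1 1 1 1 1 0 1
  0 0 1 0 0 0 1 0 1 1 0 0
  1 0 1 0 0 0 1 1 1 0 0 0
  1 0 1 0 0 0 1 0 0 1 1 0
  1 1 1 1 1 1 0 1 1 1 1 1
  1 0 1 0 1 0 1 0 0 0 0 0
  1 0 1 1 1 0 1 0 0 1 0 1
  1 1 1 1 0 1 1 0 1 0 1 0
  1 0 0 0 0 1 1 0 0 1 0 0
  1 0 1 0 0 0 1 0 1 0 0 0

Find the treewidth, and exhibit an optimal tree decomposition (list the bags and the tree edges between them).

Treewidth 4.
One such decomposition:
Bags: B1 = {a, c, g, i, l}  B2 = {a, c, g, i, j}  B3 = {a, c, f, g, j}  B4 = {a, b, c, g, j}  B5 = {c, d, g, i, j}  B6 = {a, c, e, g, i}  B7 = {a, c, e, g, h}  B8 = {a, f, g, j, k}
Tree: B1–B2, B2–B3, B3–B4, B2–B5, B1–B6, B6–B7, B3–B8

Each bag holds 5 vertices, so the decomposition has width 4, which upper-bounds the treewidth. Conversely, {c, d, g, i, j} is a clique of size 5, and the vertices of any clique must share a bag in every tree decomposition; so some bag has ≥ 5 vertices and tw(G) ≥ 4. Hence tw(G) = 4 exactly.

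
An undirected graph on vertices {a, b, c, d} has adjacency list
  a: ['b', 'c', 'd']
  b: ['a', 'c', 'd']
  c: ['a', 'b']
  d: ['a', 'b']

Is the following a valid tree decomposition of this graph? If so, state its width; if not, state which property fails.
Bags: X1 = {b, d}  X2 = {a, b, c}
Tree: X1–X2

A tree decomposition must satisfy three properties: every vertex lies in some bag; for every edge, both endpoints lie together in some bag; and for every vertex, the bags containing it form a connected subtree. Here edge (a,d) lies in no bag, so the decomposition is invalid.

No — edge (a,d) lies in no bag.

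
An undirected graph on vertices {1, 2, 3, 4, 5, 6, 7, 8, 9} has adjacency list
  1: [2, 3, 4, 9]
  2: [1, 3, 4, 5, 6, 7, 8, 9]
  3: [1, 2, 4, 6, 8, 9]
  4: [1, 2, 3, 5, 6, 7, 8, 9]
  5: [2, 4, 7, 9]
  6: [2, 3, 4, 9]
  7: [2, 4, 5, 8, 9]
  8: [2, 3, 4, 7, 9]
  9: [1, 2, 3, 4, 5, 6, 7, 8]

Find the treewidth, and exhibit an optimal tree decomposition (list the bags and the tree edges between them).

Every bag has size at most 5, so the width is 5 − 1 = 4 and tw(G) ≤ 4. Conversely, {2, 3, 4, 8, 9} is a clique of size 5, and the vertices of any clique must share a bag in every tree decomposition; so some bag has ≥ 5 vertices and tw(G) ≥ 4. Combining the bounds, tw(G) = 4.

Treewidth 4.
One optimal decomposition is:
Bags: B1 = {2, 3, 4, 6, 9}  B2 = {2, 3, 4, 8, 9}  B3 = {2, 4, 7, 8, 9}  B4 = {1, 2, 3, 4, 9}  B5 = {2, 4, 5, 7, 9}
Tree: B1–B2, B2–B3, B2–B4, B3–B5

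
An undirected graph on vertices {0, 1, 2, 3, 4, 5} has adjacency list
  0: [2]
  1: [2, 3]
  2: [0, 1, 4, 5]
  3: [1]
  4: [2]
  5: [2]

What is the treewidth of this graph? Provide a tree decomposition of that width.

Treewidth 1.
One optimal decomposition is:
Bags: B1 = {2, 4}  B2 = {1, 2}  B3 = {0, 2}  B4 = {1, 3}  B5 = {2, 5}
Tree: B1–B2, B1–B3, B2–B4, B2–B5

Each bag holds 2 vertices, so the decomposition has width 1, which upper-bounds the treewidth. Since G has at least one edge (e.g. 2–4), it is not an edgeless graph, so tw(G) ≥ 1. The upper and lower bounds meet at 1, so that is the treewidth.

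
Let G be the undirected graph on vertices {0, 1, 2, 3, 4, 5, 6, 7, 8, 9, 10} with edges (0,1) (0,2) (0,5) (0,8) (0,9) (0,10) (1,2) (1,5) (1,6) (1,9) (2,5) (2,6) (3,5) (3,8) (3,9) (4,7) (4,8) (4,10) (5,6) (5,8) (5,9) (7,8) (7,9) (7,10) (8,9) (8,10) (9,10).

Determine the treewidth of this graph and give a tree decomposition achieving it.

The largest bag has 4 vertices, giving width 3; this decomposition certifies tw(G) ≤ 3. On the other hand G contains the 4-clique {0, 8, 9, 10}. A clique must lie in a single bag of any decomposition, so no decomposition can have width below 3. Hence tw(G) = 3 exactly.

Treewidth 3.
Bags: B1 = {0, 5, 8, 9}  B2 = {0, 1, 5, 9}  B3 = {0, 1, 2, 5}  B4 = {3, 5, 8, 9}  B5 = {0, 8, 9, 10}  B6 = {7, 8, 9, 10}  B7 = {4, 7, 8, 10}  B8 = {1, 2, 5, 6}
Tree: B1–B2, B2–B3, B1–B4, B1–B5, B5–B6, B6–B7, B3–B8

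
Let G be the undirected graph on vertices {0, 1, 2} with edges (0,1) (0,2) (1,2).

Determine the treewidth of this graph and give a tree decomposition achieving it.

Treewidth 2.
One optimal decomposition is:
Bags: B1 = {0, 1, 2}
Tree: (single bag)

With just one bag of size 3, the width is 3 − 1 = 2, so tw(G) ≤ 2. For the lower bound, the 3 vertices {0, 1, 2} are pairwise adjacent, and any tree decomposition puts a clique entirely inside one bag — forcing width ≥ 2. Hence tw(G) = 2 exactly.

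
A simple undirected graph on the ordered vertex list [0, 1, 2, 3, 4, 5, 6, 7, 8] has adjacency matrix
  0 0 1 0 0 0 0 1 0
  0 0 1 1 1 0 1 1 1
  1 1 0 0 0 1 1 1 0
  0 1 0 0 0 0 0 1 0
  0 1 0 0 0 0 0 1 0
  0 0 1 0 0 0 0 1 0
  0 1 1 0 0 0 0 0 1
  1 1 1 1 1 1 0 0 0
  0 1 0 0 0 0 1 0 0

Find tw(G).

2

A width-2 tree decomposition is:
Bags: B1 = {1, 2, 7}  B2 = {1, 4, 7}  B3 = {2, 5, 7}  B4 = {1, 3, 7}  B5 = {1, 2, 6}  B6 = {0, 2, 7}  B7 = {1, 6, 8}
Tree: B1–B2, B1–B3, B1–B4, B1–B5, B3–B6, B5–B7
The largest bag has 3 vertices, giving width 2; this decomposition certifies tw(G) ≤ 2. On the other hand G contains the 3-clique {0, 2, 7}. A clique must lie in a single bag of any decomposition, so no decomposition can have width below 2. Hence tw(G) = 2 exactly.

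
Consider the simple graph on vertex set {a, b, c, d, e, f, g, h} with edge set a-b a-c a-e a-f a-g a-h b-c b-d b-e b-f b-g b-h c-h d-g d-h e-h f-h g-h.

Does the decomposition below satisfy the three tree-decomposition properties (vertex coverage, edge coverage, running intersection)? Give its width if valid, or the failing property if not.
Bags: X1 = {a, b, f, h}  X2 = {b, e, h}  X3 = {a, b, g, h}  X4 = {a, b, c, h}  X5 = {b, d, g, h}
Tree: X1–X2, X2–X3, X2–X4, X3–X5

A tree decomposition must satisfy three properties: every vertex lies in some bag; for every edge, both endpoints lie together in some bag; and for every vertex, the bags containing it form a connected subtree. Here edge (a,e) lies in no bag, so the decomposition is invalid.

No — edge (a,e) lies in no bag.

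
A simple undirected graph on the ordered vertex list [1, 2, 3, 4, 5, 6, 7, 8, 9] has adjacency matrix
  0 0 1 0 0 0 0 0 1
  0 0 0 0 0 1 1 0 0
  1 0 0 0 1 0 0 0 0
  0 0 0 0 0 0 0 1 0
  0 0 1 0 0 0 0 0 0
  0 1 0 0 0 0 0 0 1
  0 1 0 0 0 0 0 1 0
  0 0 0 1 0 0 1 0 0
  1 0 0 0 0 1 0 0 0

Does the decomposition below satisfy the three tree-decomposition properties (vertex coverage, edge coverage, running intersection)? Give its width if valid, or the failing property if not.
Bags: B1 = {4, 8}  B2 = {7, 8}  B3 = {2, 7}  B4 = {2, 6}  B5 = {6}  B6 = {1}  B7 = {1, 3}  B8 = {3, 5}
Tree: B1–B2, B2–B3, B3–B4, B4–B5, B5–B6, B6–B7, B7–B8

No — vertex 9 appears in no bag.

A tree decomposition must satisfy three properties: every vertex lies in some bag; for every edge, both endpoints lie together in some bag; and for every vertex, the bags containing it form a connected subtree. Here vertex 9 appears in no bag, so the decomposition is invalid.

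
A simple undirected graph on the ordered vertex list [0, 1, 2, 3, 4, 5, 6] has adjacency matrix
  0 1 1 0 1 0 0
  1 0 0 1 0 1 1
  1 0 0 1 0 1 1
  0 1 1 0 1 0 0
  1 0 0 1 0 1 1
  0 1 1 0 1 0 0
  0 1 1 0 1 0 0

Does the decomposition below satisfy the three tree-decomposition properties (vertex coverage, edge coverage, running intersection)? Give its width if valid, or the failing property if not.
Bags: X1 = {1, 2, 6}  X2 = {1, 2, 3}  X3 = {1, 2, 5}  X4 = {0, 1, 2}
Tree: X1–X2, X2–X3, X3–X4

No — vertex 4 appears in no bag.

A tree decomposition must satisfy three properties: every vertex lies in some bag; for every edge, both endpoints lie together in some bag; and for every vertex, the bags containing it form a connected subtree. Here vertex 4 appears in no bag, so the decomposition is invalid.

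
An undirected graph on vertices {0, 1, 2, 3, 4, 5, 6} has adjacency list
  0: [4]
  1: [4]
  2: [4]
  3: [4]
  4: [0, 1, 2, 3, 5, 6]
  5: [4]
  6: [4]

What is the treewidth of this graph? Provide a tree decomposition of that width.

Treewidth 1.
One such decomposition:
Bags: B1 = {2, 4}  B2 = {4, 6}  B3 = {0, 4}  B4 = {1, 4}  B5 = {3, 4}  B6 = {4, 5}
Tree: B1–B2, B1–B3, B1–B4, B4–B5, B3–B6

The largest bag has 2 vertices, giving width 1; this decomposition certifies tw(G) ≤ 1. G has an edge, so its treewidth is at least 1. The upper and lower bounds meet at 1, so that is the treewidth.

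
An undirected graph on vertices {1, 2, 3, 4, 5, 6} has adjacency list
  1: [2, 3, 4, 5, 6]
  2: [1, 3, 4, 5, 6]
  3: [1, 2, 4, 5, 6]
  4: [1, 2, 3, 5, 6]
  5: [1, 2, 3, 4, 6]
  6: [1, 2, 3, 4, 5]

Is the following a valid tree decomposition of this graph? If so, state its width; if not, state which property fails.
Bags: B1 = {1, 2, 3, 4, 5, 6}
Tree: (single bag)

Every vertex of G appears in some bag (union = {1, 2, 3, 4, 5, 6}); every edge is covered by a bag; and for each vertex v the set of bags containing v is connected in the bag tree. The decomposition is therefore valid. The largest bag has 6 vertices, so the width is 5.

Yes; width 5.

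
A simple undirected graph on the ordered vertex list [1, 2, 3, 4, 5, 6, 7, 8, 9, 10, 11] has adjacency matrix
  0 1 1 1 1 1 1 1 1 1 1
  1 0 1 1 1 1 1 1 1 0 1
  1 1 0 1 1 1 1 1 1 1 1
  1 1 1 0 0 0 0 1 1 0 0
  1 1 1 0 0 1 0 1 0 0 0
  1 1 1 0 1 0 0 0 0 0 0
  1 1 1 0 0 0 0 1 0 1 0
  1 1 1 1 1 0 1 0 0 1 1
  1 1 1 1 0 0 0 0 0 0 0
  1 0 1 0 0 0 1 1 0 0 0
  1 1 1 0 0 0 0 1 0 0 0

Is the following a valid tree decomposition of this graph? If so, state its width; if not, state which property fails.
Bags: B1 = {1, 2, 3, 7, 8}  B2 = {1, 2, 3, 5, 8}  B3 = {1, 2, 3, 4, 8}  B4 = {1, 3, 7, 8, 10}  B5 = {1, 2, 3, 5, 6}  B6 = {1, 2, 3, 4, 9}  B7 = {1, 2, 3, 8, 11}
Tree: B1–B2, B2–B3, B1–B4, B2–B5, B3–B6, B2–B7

Yes; width 4.

Vertex coverage: the bags together contain {1, 2, 3, 4, 5, 6, 7, 8, 9, 10, 11}, the full vertex set. Edge coverage: each edge of G has both endpoints in at least one bag. Running intersection: for every vertex, the bags containing it form a connected subtree. All three properties hold, so this is a valid tree decomposition of width max|bag| − 1 = 4, and hence tw(G) ≤ 4.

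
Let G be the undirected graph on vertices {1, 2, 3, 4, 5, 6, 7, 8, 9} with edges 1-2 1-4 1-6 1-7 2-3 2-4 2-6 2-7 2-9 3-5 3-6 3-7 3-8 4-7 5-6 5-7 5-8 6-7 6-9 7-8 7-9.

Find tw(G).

3

A width-3 tree decomposition is:
Bags: B1 = {2, 3, 6, 7}  B2 = {3, 5, 6, 7}  B3 = {3, 5, 7, 8}  B4 = {1, 2, 6, 7}  B5 = {1, 2, 4, 7}  B6 = {2, 6, 7, 9}
Tree: B1–B2, B2–B3, B1–B4, B4–B5, B4–B6
Every bag has size at most 4, so the width is 4 − 1 = 3 and tw(G) ≤ 3. Conversely, {3, 5, 7, 8} is a clique of size 4, and the vertices of any clique must share a bag in every tree decomposition; so some bag has ≥ 4 vertices and tw(G) ≥ 3. Hence tw(G) = 3 exactly.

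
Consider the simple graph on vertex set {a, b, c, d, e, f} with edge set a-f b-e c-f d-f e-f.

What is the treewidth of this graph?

1

A width-1 tree decomposition is:
Bags: B1 = {c, f}  B2 = {e, f}  B3 = {b, e}  B4 = {d, f}  B5 = {a, f}
Tree: B1–B2, B2–B3, B2–B4, B4–B5
The largest bag has 2 vertices, giving width 1; this decomposition certifies tw(G) ≤ 1. Any graph with an edge has treewidth ≥ 1, and G has the edge c–f. Therefore the treewidth is 1.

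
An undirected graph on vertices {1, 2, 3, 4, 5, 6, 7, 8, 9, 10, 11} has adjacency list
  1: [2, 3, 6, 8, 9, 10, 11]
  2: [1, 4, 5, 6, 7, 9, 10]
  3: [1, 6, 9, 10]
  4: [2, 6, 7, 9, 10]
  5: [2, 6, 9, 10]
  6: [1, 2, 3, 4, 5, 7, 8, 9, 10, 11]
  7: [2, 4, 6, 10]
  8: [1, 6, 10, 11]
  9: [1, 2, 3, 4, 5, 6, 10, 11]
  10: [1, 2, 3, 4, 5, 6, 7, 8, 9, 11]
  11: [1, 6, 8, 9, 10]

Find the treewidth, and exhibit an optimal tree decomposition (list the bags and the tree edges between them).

Treewidth 4.
Bags: B1 = {1, 6, 9, 10, 11}  B2 = {1, 2, 6, 9, 10}  B3 = {2, 4, 6, 9, 10}  B4 = {1, 6, 8, 10, 11}  B5 = {2, 5, 6, 9, 10}  B6 = {2, 4, 6, 7, 10}  B7 = {1, 3, 6, 9, 10}
Tree: B1–B2, B2–B3, B1–B4, B3–B5, B3–B6, B2–B7

Each bag holds 5 vertices, so the decomposition has width 4, which upper-bounds the treewidth. For the lower bound, the 5 vertices {1, 6, 8, 10, 11} are pairwise adjacent, and any tree decomposition puts a clique entirely inside one bag — forcing width ≥ 4. The upper and lower bounds meet at 4, so that is the treewidth.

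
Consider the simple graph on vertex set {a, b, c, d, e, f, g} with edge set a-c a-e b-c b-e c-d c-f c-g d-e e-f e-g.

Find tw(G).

2

A width-2 tree decomposition is:
Bags: B1 = {c, e, f}  B2 = {c, d, e}  B3 = {c, e, g}  B4 = {b, c, e}  B5 = {a, c, e}
Tree: B1–B2, B2–B3, B3–B4, B4–B5
The largest bag has 3 vertices, giving width 2; this decomposition certifies tw(G) ≤ 2. For the lower bound, G contains the cycle c–f–e–d–c, so G is not a forest; only forests have treewidth ≤ 1, hence tw(G) ≥ 2. Hence tw(G) = 2 exactly.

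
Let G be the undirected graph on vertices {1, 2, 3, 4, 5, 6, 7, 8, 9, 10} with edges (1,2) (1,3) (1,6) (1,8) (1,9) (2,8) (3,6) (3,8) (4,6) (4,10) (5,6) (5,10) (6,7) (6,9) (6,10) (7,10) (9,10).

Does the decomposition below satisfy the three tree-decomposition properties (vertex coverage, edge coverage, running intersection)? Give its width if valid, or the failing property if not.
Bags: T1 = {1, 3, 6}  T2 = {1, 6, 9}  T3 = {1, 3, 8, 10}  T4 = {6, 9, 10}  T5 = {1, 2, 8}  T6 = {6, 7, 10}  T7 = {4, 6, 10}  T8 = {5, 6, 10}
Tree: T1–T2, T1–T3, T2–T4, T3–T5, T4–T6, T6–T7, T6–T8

No — bags containing vertex 10 are not connected in the tree.

A tree decomposition must satisfy three properties: every vertex lies in some bag; for every edge, both endpoints lie together in some bag; and for every vertex, the bags containing it form a connected subtree. Here bags containing vertex 10 are not connected in the tree, so the decomposition is invalid.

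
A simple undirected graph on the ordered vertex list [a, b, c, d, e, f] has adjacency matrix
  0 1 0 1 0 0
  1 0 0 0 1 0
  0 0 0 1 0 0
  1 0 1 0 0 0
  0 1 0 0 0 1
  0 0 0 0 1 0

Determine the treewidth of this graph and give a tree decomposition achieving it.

Treewidth 1.
Bags: B1 = {e, f}  B2 = {b, e}  B3 = {a, b}  B4 = {a, d}  B5 = {c, d}
Tree: B1–B2, B2–B3, B3–B4, B4–B5

Each bag holds 2 vertices, so the decomposition has width 1, which upper-bounds the treewidth. Any graph with an edge has treewidth ≥ 1, and G has the edge f–e. Therefore the treewidth is 1.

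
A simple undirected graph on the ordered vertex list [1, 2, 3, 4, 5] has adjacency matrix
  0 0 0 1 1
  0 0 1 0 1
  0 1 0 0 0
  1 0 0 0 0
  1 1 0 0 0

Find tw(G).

1

A width-1 tree decomposition is:
Bags: B1 = {2, 3}  B2 = {2, 5}  B3 = {1, 5}  B4 = {1, 4}
Tree: B1–B2, B2–B3, B3–B4
Every bag has size at most 2, so the width is 2 − 1 = 1 and tw(G) ≤ 1. Any graph with an edge has treewidth ≥ 1, and G has the edge 3–2. Therefore the treewidth is 1.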